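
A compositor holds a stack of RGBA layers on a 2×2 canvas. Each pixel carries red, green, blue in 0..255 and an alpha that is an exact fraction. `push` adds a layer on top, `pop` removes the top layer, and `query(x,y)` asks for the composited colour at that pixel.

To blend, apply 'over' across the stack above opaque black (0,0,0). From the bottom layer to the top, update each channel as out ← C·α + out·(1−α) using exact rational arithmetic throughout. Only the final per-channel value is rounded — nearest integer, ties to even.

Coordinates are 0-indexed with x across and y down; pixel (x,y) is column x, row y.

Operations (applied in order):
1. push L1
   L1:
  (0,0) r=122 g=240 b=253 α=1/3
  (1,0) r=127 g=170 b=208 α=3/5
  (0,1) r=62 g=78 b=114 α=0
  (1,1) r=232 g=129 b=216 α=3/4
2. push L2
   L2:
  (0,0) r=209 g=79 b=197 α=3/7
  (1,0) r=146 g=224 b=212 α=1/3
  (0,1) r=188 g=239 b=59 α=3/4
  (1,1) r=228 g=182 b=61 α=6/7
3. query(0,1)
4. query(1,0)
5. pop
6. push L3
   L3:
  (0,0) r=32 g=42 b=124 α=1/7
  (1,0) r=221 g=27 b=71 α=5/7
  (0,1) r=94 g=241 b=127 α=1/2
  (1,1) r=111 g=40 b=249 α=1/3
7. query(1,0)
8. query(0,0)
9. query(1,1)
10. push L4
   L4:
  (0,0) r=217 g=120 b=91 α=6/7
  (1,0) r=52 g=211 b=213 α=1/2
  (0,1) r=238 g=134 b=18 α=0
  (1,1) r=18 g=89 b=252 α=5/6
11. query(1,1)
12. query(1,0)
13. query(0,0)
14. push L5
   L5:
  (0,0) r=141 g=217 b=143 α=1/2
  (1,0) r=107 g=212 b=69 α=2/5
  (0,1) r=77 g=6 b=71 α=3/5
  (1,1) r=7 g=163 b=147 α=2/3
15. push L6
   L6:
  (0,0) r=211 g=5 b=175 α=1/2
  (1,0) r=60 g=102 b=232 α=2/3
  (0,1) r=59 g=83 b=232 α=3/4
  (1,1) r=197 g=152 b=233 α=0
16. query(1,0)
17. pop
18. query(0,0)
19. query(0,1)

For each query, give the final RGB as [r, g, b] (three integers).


(0,1) stack=L1,L2; from [0,0,0]:
+L1 (α=0) → [0, 0, 0]
+L2 (α=3/4) → [141, 717/4, 177/4]
→ [141, 179, 44]

(1,0) stack=L1,L2; from [0,0,0]:
L1 α=3/5: [381/5, 102, 624/5]
L2 α=1/3: [1492/15, 428/3, 2308/15]
→ [99, 143, 154]

query (1,0) [L1,L3] — begin 0,0,0
+L1 (α=3/5) → [381/5, 102, 624/5]
+L3 (α=5/7) → [6287/35, 339/7, 3023/35]
= [180, 48, 86]

(0,0) stack=L1,L3; from [0,0,0]:
after L1 α=1/3: [122/3, 80, 253/3]
after L3 α=1/7: [276/7, 522/7, 90]
→ [39, 75, 90]

(1,1) stack=L1,L3; from [0,0,0]:
+L1 (α=3/4) → [174, 387/4, 162]
+L3 (α=1/3) → [153, 467/6, 191]
= [153, 78, 191]

at x=1,y=1 over L1,L3,L4:
after L1 α=3/4: [174, 387/4, 162]
after L3 α=1/3: [153, 467/6, 191]
after L4 α=5/6: [81/2, 3137/36, 1451/6]
= [40, 87, 242]

query (1,0) [L1,L3,L4] — begin 0,0,0
+L1 (α=3/5) → [381/5, 102, 624/5]
+L3 (α=5/7) → [6287/35, 339/7, 3023/35]
+L4 (α=1/2) → [8107/70, 908/7, 5239/35]
rounded: [116, 130, 150]

at x=0,y=0 over L1,L3,L4:
L1 α=1/3: [122/3, 80, 253/3]
L3 α=1/7: [276/7, 522/7, 90]
L4 α=6/7: [9390/49, 5562/49, 636/7]
= [192, 114, 91]

at x=1,y=0 over L1,L3,L4,L5,L6:
after L1 α=3/5: [381/5, 102, 624/5]
after L3 α=5/7: [6287/35, 339/7, 3023/35]
after L4 α=1/2: [8107/70, 908/7, 5239/35]
after L5 α=2/5: [39301/350, 5692/35, 20547/175]
after L6 α=2/3: [81301/1050, 12832/105, 101747/525]
= [77, 122, 194]

at x=0,y=0 over L1,L3,L4,L5:
after L1 α=1/3: [122/3, 80, 253/3]
after L3 α=1/7: [276/7, 522/7, 90]
after L4 α=6/7: [9390/49, 5562/49, 636/7]
after L5 α=1/2: [16299/98, 16195/98, 1637/14]
→ [166, 165, 117]

at x=0,y=1 over L1,L3,L4,L5:
+L1 (α=0) → [0, 0, 0]
+L3 (α=1/2) → [47, 241/2, 127/2]
+L4 (α=0) → [47, 241/2, 127/2]
+L5 (α=3/5) → [65, 259/5, 68]
= [65, 52, 68]


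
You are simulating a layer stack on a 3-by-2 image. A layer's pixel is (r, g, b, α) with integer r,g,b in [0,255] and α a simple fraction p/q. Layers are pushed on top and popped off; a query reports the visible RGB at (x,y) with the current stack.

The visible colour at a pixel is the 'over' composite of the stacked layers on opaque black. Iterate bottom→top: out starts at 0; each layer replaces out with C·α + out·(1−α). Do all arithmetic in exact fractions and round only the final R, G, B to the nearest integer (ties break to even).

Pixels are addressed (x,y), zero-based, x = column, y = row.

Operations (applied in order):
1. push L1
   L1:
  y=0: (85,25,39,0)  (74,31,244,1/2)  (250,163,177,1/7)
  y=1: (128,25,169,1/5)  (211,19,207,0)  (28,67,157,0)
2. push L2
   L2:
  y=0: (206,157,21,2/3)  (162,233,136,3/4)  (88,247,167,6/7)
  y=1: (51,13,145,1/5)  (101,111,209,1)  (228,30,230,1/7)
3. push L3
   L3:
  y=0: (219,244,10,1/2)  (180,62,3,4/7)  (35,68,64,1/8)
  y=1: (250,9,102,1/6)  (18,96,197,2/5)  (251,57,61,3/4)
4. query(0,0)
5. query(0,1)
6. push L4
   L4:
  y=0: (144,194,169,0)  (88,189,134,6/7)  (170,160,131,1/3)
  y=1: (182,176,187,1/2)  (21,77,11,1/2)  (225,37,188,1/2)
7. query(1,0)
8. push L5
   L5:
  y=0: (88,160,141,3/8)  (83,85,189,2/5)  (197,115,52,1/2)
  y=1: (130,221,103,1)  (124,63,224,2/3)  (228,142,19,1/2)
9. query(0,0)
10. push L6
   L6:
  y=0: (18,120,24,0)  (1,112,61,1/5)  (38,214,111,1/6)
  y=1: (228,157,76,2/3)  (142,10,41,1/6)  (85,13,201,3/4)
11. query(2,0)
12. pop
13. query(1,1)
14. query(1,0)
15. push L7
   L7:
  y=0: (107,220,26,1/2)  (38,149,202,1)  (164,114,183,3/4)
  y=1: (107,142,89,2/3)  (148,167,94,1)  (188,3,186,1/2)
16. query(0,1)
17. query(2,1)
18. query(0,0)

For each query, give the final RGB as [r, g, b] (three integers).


(0,0) stack=L1,L2,L3; from [0,0,0]:
L1 α=0: [0, 0, 0]
L2 α=2/3: [412/3, 314/3, 14]
L3 α=1/2: [1069/6, 523/3, 12]
rounded: [178, 174, 12]

at x=0,y=1 over L1,L2,L3:
L1 α=1/5: [128/5, 5, 169/5]
L2 α=1/5: [767/25, 33/5, 1401/25]
L3 α=1/6: [2017/30, 7, 637/10]
→ [67, 7, 64]

query (1,0) [L1,L2,L3,L4] — begin 0,0,0
L1 α=1/2: [37, 31/2, 122]
L2 α=3/4: [523/4, 1429/8, 265/2]
L3 α=4/7: [4449/28, 6271/56, 117/2]
L4 α=6/7: [19233/196, 69775/392, 1725/14]
= [98, 178, 123]

query (0,0) [L1,L2,L3,L4,L5] — begin 0,0,0
L1 α=0: [0, 0, 0]
L2 α=2/3: [412/3, 314/3, 14]
L3 α=1/2: [1069/6, 523/3, 12]
L4 α=0: [1069/6, 523/3, 12]
L5 α=3/8: [6929/48, 4055/24, 483/8]
= [144, 169, 60]

at x=2,y=0 over L1,L2,L3,L4,L5,L6:
L1 α=1/7: [250/7, 163/7, 177/7]
L2 α=6/7: [3946/49, 10537/49, 7191/49]
L3 α=1/8: [4191/56, 11013/56, 7639/56]
L4 α=1/3: [8951/84, 15493/84, 3769/28]
L5 α=1/2: [25499/168, 25153/168, 5225/56]
L6 α=1/6: [133879/1008, 161717/1008, 32341/336]
rounded: [133, 160, 96]

at x=1,y=1 over L1,L2,L3,L4,L5:
L1 α=0: [0, 0, 0]
L2 α=1: [101, 111, 209]
L3 α=2/5: [339/5, 105, 1021/5]
L4 α=1/2: [222/5, 91, 538/5]
L5 α=2/3: [1462/15, 217/3, 926/5]
rounded: [97, 72, 185]

query (1,0) [L1,L2,L3,L4,L5] — begin 0,0,0
L1 α=1/2: [37, 31/2, 122]
L2 α=3/4: [523/4, 1429/8, 265/2]
L3 α=4/7: [4449/28, 6271/56, 117/2]
L4 α=6/7: [19233/196, 69775/392, 1725/14]
L5 α=2/5: [18047/196, 55193/392, 10467/70]
rounded: [92, 141, 150]

at x=0,y=1 over L1,L2,L3,L4,L5,L7:
after L1 α=1/5: [128/5, 5, 169/5]
after L2 α=1/5: [767/25, 33/5, 1401/25]
after L3 α=1/6: [2017/30, 7, 637/10]
after L4 α=1/2: [7477/60, 183/2, 2507/20]
after L5 α=1: [130, 221, 103]
after L7 α=2/3: [344/3, 505/3, 281/3]
= [115, 168, 94]

(2,1) stack=L1,L2,L3,L4,L5,L7; from [0,0,0]:
L1 α=0: [0, 0, 0]
L2 α=1/7: [228/7, 30/7, 230/7]
L3 α=3/4: [5499/28, 1227/28, 1511/28]
L4 α=1/2: [11799/56, 2263/56, 6775/56]
L5 α=1/2: [24567/112, 10215/112, 7839/112]
L7 α=1/2: [45623/224, 10551/224, 28671/224]
rounded: [204, 47, 128]

at x=0,y=0 over L1,L2,L3,L4,L5,L7:
L1 α=0: [0, 0, 0]
L2 α=2/3: [412/3, 314/3, 14]
L3 α=1/2: [1069/6, 523/3, 12]
L4 α=0: [1069/6, 523/3, 12]
L5 α=3/8: [6929/48, 4055/24, 483/8]
L7 α=1/2: [12065/96, 9335/48, 691/16]
→ [126, 194, 43]


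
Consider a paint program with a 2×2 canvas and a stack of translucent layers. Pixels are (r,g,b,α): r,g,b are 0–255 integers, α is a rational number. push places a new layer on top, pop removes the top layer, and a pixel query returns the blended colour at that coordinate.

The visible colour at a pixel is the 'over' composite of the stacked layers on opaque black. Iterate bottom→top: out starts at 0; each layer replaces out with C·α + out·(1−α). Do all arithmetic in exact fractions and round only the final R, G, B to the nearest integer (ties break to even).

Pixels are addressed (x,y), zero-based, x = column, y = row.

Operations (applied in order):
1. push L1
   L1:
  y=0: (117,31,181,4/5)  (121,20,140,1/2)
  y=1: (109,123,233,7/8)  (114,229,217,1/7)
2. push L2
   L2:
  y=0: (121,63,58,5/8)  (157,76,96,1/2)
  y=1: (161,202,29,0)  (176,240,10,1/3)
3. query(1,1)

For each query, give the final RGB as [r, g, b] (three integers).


(1,1) stack=L1,L2; from [0,0,0]:
+L1 (α=1/7) → [114/7, 229/7, 31]
+L2 (α=1/3) → [1460/21, 2138/21, 24]
→ [70, 102, 24]


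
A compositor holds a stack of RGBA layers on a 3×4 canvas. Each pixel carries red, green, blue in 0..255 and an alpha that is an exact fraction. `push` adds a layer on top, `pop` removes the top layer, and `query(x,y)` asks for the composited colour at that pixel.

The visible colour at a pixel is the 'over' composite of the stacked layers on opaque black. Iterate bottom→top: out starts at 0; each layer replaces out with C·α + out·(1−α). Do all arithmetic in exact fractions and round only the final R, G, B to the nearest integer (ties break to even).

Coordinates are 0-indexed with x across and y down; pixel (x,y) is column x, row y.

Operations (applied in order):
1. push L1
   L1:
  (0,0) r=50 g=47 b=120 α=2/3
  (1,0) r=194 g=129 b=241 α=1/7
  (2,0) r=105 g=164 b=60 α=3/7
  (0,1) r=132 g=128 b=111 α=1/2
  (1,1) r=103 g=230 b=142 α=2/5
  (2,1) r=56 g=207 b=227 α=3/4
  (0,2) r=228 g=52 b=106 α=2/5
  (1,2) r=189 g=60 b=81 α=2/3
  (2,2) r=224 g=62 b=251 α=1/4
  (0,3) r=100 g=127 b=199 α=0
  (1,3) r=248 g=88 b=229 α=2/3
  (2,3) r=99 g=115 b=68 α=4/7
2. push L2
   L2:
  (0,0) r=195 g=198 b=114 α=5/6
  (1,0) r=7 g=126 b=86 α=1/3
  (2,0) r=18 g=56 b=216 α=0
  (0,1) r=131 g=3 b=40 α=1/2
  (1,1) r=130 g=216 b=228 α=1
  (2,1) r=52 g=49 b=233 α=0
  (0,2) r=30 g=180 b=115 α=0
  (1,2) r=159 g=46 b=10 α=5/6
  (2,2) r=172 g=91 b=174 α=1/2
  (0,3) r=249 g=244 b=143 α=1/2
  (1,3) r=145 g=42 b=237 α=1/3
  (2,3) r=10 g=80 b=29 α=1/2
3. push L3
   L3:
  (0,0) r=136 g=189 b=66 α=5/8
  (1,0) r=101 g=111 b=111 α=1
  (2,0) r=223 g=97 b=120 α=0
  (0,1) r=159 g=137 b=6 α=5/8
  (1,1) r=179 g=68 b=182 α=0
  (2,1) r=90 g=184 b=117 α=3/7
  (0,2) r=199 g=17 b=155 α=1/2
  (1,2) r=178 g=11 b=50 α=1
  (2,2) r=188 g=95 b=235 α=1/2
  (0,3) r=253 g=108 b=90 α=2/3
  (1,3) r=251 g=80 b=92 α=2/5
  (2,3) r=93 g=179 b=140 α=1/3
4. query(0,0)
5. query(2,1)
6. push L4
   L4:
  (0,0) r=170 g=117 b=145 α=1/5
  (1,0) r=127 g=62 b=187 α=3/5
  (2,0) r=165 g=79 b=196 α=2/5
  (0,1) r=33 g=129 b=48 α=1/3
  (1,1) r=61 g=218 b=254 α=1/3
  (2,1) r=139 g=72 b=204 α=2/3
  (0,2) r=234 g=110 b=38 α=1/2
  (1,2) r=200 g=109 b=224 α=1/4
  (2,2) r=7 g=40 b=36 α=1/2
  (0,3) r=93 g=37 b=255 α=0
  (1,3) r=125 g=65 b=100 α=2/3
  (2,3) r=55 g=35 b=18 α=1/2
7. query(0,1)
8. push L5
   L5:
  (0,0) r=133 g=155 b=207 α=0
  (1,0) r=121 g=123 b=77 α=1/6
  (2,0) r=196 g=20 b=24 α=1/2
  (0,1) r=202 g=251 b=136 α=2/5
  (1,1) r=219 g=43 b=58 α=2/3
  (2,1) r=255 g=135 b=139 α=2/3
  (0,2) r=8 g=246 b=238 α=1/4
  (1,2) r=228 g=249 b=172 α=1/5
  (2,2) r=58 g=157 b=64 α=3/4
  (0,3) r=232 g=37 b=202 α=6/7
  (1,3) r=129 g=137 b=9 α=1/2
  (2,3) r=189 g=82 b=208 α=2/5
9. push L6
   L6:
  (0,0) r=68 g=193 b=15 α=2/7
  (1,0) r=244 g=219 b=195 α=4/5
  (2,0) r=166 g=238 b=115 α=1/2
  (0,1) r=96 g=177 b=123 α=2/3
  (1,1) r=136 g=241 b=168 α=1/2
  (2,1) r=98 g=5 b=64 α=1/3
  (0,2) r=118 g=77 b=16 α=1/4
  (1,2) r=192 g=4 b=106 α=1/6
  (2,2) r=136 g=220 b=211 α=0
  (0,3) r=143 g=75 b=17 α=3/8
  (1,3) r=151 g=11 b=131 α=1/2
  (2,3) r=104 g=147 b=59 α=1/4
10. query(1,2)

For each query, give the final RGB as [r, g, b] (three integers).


at x=0,y=0 over L1,L2,L3:
L1 α=2/3: [100/3, 94/3, 80]
L2 α=5/6: [3025/18, 1532/9, 325/3]
L3 α=5/8: [7105/48, 4367/24, 655/8]
= [148, 182, 82]

(2,1) stack=L1,L2,L3; from [0,0,0]:
after L1 α=3/4: [42, 621/4, 681/4]
after L2 α=0: [42, 621/4, 681/4]
after L3 α=3/7: [438/7, 1173/7, 1032/7]
rounded: [63, 168, 147]

query (0,1) [L1,L2,L3,L4] — begin 0,0,0
L1 α=1/2: [66, 64, 111/2]
L2 α=1/2: [197/2, 67/2, 191/4]
L3 α=5/8: [2181/16, 1571/16, 693/32]
L4 α=1/3: [815/8, 2603/24, 487/16]
→ [102, 108, 30]

query (1,2) [L1,L2,L3,L4,L5,L6] — begin 0,0,0
+L1 (α=2/3) → [126, 40, 54]
+L2 (α=5/6) → [307/2, 45, 52/3]
+L3 (α=1) → [178, 11, 50]
+L4 (α=1/4) → [367/2, 71/2, 187/2]
+L5 (α=1/5) → [962/5, 391/5, 546/5]
+L6 (α=1/6) → [577/3, 395/6, 326/3]
= [192, 66, 109]


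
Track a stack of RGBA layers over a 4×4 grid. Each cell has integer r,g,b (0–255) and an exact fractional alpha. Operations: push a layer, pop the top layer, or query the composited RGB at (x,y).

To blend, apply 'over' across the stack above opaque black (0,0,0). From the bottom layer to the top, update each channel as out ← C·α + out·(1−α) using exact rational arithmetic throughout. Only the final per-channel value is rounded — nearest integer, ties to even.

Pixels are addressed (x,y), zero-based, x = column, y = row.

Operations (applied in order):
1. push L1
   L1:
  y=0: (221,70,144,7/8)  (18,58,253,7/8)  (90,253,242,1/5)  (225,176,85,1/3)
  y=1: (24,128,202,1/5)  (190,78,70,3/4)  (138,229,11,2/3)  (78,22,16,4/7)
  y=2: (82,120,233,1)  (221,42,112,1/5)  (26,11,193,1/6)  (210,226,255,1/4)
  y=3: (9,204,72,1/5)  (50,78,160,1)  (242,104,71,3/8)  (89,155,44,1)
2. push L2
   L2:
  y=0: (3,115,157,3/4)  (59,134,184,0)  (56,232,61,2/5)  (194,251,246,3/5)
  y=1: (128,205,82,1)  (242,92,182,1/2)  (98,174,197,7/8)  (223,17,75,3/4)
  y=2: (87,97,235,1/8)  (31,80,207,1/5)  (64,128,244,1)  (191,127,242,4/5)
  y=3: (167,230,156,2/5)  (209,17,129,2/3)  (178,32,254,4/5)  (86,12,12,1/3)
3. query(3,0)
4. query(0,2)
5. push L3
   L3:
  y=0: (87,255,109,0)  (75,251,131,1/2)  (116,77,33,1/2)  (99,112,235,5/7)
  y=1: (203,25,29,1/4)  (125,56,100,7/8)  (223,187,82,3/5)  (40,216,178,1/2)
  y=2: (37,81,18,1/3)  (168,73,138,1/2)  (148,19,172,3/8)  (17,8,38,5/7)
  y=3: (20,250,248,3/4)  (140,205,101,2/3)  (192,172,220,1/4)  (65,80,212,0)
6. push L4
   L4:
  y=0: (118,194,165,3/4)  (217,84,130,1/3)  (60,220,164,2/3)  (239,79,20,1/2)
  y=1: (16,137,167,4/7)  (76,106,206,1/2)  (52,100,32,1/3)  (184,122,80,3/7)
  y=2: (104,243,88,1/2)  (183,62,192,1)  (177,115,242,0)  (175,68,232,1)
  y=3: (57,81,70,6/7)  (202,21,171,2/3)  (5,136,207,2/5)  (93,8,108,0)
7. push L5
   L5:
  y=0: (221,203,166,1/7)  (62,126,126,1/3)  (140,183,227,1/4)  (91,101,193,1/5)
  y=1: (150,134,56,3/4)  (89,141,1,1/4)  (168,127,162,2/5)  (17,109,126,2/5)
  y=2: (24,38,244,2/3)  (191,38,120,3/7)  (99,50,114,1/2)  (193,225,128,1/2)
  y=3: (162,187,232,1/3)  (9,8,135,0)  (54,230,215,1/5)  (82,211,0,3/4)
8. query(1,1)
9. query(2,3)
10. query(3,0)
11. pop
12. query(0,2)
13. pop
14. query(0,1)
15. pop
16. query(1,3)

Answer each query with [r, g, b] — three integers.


(3,0) stack=L1,L2; from [0,0,0]:
+L1 (α=1/3) → [75, 176/3, 85/3]
+L2 (α=3/5) → [732/5, 2611/15, 2384/15]
rounded: [146, 174, 159]

query (0,2) [L1,L2] — begin 0,0,0
after L1 α=1: [82, 120, 233]
after L2 α=1/8: [661/8, 937/8, 933/4]
→ [83, 117, 233]

query (1,1) [L1,L2,L3,L4,L5] — begin 0,0,0
L1 α=3/4: [285/2, 117/2, 105/2]
L2 α=1/2: [769/4, 301/4, 469/4]
L3 α=7/8: [4269/32, 1869/32, 3269/32]
L4 α=1/2: [6701/64, 5261/64, 9861/64]
L5 α=1/4: [25799/256, 24807/256, 29647/256]
rounded: [101, 97, 116]

at x=2,y=3 over L1,L2,L3,L4,L5:
+L1 (α=3/8) → [363/4, 39, 213/8]
+L2 (α=4/5) → [3211/20, 167/5, 8341/40]
+L3 (α=1/4) → [13473/80, 1361/20, 33823/160]
+L4 (α=2/5) → [41219/400, 9523/100, 167709/800]
+L5 (α=1/5) → [46619/500, 15273/125, 210709/1000]
→ [93, 122, 211]

at x=3,y=0 over L1,L2,L3,L4,L5:
after L1 α=1/3: [75, 176/3, 85/3]
after L2 α=3/5: [732/5, 2611/15, 2384/15]
after L3 α=5/7: [3939/35, 1946/15, 3199/15]
after L4 α=1/2: [6152/35, 3131/30, 3499/30]
after L5 α=1/5: [27793/175, 7777/75, 9893/75]
→ [159, 104, 132]

(0,2) stack=L1,L2,L3,L4; from [0,0,0]:
L1 α=1: [82, 120, 233]
L2 α=1/8: [661/8, 937/8, 933/4]
L3 α=1/3: [809/12, 1261/12, 323/2]
L4 α=1/2: [2057/24, 4177/24, 499/4]
= [86, 174, 125]

(0,1) stack=L1,L2,L3; from [0,0,0]:
after L1 α=1/5: [24/5, 128/5, 202/5]
after L2 α=1: [128, 205, 82]
after L3 α=1/4: [587/4, 160, 275/4]
→ [147, 160, 69]

(1,3) stack=L1,L2; from [0,0,0]:
L1 α=1: [50, 78, 160]
L2 α=2/3: [156, 112/3, 418/3]
= [156, 37, 139]


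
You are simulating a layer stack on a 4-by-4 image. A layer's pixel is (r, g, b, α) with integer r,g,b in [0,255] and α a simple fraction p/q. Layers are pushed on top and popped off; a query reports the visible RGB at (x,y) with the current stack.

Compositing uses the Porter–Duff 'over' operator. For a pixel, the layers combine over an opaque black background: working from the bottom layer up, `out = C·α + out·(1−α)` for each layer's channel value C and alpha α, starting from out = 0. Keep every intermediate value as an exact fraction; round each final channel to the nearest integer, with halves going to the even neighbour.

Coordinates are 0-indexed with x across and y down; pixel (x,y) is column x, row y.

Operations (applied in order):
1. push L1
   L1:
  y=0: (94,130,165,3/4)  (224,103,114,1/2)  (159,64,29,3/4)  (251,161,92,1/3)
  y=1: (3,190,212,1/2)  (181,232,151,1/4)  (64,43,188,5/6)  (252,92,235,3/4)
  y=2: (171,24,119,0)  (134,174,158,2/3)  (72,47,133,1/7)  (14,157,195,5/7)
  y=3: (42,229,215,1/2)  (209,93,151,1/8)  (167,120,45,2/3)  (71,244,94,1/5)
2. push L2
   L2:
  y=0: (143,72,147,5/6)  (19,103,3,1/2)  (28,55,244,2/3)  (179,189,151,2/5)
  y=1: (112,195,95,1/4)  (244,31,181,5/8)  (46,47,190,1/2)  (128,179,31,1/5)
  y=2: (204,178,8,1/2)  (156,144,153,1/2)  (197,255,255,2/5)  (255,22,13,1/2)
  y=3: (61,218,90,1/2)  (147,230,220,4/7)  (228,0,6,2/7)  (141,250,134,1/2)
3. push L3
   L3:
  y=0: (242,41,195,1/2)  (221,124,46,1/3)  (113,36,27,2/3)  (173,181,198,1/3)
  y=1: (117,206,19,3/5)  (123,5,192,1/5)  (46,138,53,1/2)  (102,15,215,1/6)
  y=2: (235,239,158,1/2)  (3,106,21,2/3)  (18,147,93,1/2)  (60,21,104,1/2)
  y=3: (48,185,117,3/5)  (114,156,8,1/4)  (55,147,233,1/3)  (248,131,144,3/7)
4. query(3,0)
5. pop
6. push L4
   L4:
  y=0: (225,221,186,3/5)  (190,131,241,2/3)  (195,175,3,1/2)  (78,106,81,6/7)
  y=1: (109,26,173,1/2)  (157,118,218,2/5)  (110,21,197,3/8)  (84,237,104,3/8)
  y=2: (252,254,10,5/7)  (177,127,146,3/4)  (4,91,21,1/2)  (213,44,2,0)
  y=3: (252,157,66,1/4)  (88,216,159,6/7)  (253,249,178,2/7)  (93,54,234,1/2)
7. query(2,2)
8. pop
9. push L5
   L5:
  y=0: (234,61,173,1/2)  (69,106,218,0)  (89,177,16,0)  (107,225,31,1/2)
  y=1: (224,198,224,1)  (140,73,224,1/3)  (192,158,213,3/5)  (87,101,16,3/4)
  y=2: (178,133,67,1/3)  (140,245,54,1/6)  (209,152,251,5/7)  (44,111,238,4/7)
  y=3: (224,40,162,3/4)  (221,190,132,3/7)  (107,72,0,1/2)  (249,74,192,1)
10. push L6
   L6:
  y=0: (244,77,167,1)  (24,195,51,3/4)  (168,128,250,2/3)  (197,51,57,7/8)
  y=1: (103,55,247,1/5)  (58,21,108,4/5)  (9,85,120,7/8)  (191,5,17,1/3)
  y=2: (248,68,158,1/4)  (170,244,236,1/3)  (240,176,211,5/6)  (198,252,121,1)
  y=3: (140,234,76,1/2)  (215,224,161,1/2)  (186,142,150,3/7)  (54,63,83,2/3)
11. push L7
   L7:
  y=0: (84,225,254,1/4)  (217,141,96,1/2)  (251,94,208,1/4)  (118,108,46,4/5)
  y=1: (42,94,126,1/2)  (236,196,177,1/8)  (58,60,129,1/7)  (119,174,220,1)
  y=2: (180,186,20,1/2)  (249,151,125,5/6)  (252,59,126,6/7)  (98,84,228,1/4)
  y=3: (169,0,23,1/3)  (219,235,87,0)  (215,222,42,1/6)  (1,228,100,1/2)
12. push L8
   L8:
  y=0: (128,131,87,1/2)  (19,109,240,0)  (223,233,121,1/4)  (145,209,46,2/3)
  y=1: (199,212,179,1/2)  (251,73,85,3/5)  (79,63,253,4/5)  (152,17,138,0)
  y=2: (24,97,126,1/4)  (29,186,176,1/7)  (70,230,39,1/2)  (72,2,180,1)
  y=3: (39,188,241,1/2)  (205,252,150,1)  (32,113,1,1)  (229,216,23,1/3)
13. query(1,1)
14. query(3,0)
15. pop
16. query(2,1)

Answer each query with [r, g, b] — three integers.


(3,0) stack=L1,L2,L3; from [0,0,0]:
after L1 α=1/3: [251/3, 161/3, 92/3]
after L2 α=2/5: [609/5, 539/5, 394/5]
after L3 α=1/3: [2083/15, 661/5, 1778/15]
→ [139, 132, 119]

query (2,2) [L1,L2,L4] — begin 0,0,0
after L1 α=1/7: [72/7, 47/7, 19]
after L2 α=2/5: [2974/35, 3711/35, 567/5]
after L4 α=1/2: [1557/35, 3448/35, 336/5]
rounded: [44, 99, 67]

query (1,1) [L1,L2,L5,L6,L7,L8] — begin 0,0,0
+L1 (α=1/4) → [181/4, 58, 151/4]
+L2 (α=5/8) → [5423/32, 329/8, 4073/32]
+L5 (α=1/3) → [7663/48, 207/4, 7657/48]
+L6 (α=4/5) → [18799/240, 543/20, 28393/240]
+L7 (α=1/8) → [188233/1920, 7721/160, 241231/1920]
+L8 (α=3/5) → [911113/4800, 25241/400, 486031/4800]
→ [190, 63, 101]

at x=3,y=0 over L1,L2,L5,L6,L7,L8:
L1 α=1/3: [251/3, 161/3, 92/3]
L2 α=2/5: [609/5, 539/5, 394/5]
L5 α=1/2: [572/5, 832/5, 549/10]
L6 α=7/8: [7467/40, 2617/40, 4539/80]
L7 α=4/5: [26347/200, 19897/200, 19259/400]
L8 α=2/3: [84347/600, 34499/200, 56059/1200]
→ [141, 172, 47]

query (2,1) [L1,L2,L5,L6,L7] — begin 0,0,0
+L1 (α=5/6) → [160/3, 215/6, 470/3]
+L2 (α=1/2) → [149/3, 497/12, 520/3]
+L5 (α=3/5) → [2026/15, 3341/30, 2957/15]
+L6 (α=7/8) → [2971/120, 21191/240, 15557/120]
+L7 (α=1/7) → [4131/140, 23591/280, 2591/20]
→ [30, 84, 130]


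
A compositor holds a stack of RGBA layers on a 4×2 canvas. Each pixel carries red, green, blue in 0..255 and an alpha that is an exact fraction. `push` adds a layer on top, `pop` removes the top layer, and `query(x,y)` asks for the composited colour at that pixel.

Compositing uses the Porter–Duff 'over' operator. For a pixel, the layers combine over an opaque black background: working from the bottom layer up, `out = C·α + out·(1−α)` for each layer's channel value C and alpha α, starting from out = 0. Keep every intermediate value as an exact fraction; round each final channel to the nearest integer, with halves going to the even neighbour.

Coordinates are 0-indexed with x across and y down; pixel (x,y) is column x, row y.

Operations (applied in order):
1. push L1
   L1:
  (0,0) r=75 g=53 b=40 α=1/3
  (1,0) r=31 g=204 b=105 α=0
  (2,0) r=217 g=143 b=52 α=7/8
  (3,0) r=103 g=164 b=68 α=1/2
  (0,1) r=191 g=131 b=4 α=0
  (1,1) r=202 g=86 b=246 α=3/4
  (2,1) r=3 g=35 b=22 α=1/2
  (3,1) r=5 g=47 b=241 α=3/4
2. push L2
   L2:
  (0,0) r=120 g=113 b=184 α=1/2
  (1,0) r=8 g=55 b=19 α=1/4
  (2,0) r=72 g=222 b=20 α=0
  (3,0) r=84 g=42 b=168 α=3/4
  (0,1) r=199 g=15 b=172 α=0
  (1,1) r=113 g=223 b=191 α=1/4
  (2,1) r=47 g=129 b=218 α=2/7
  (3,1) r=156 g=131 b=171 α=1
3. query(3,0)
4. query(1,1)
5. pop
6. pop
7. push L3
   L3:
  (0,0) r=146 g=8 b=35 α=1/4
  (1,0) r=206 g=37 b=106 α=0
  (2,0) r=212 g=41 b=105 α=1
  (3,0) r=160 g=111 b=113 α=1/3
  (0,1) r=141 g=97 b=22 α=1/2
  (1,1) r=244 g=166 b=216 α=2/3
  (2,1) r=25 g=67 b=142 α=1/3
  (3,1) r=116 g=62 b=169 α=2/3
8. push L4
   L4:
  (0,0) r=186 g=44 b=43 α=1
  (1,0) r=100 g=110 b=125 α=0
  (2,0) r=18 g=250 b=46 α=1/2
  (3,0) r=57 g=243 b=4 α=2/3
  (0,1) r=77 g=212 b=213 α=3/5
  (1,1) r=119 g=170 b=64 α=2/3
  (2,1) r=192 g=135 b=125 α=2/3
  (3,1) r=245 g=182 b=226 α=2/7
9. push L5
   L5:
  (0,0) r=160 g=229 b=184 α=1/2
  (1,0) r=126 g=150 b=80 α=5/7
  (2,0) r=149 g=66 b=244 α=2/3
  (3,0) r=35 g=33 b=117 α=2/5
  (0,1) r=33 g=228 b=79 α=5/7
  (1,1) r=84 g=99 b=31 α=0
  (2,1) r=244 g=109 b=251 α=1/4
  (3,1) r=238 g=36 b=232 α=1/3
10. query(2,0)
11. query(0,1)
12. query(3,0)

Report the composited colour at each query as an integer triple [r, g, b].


query (3,0) [L1,L2] — begin 0,0,0
after L1 α=1/2: [103/2, 82, 34]
after L2 α=3/4: [607/8, 52, 269/2]
→ [76, 52, 134]

at x=1,y=1 over L1,L2:
L1 α=3/4: [303/2, 129/2, 369/2]
L2 α=1/4: [1135/8, 833/8, 1489/8]
→ [142, 104, 186]

(2,0) stack=L3,L4,L5; from [0,0,0]:
after L3 α=1: [212, 41, 105]
after L4 α=1/2: [115, 291/2, 151/2]
after L5 α=2/3: [413/3, 185/2, 1127/6]
→ [138, 92, 188]

(0,1) stack=L3,L4,L5; from [0,0,0]:
L3 α=1/2: [141/2, 97/2, 11]
L4 α=3/5: [372/5, 733/5, 661/5]
L5 α=5/7: [1569/35, 7166/35, 471/5]
rounded: [45, 205, 94]

query (3,0) [L3,L4,L5] — begin 0,0,0
L3 α=1/3: [160/3, 37, 113/3]
L4 α=2/3: [502/9, 523/3, 137/9]
L5 α=2/5: [712/15, 589/5, 839/15]
rounded: [47, 118, 56]


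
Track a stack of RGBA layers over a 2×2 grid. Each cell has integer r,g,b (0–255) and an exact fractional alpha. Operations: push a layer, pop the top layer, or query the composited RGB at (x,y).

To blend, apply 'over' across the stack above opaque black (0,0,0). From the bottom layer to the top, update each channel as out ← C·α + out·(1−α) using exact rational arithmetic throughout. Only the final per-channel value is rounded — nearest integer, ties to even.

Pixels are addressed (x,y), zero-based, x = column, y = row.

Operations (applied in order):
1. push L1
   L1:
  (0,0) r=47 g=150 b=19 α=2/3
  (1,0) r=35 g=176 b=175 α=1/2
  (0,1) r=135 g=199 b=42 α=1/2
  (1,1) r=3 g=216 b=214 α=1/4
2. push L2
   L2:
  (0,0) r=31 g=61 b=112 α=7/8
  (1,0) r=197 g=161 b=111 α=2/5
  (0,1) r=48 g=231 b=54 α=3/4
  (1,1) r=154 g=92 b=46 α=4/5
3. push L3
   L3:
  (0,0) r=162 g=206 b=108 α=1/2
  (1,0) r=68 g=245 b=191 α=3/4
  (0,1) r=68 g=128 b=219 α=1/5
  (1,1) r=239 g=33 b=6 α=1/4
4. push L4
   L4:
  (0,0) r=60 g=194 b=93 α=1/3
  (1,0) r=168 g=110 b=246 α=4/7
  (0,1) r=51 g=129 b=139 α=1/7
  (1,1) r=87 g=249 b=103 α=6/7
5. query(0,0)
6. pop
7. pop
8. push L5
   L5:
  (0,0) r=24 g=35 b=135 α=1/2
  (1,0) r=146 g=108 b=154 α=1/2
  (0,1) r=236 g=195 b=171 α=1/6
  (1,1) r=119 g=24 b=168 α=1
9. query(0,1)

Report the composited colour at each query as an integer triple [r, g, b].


at x=0,y=0 over L1,L2,L3,L4:
after L1 α=2/3: [94/3, 100, 38/3]
after L2 α=7/8: [745/24, 527/8, 1195/12]
after L3 α=1/2: [4633/48, 2175/16, 2491/24]
after L4 α=1/3: [6073/72, 3727/24, 3607/36]
rounded: [84, 155, 100]

at x=0,y=1 over L1,L2,L5:
L1 α=1/2: [135/2, 199/2, 21]
L2 α=3/4: [423/8, 1585/8, 183/4]
L5 α=1/6: [4003/48, 9485/48, 533/8]
rounded: [83, 198, 67]


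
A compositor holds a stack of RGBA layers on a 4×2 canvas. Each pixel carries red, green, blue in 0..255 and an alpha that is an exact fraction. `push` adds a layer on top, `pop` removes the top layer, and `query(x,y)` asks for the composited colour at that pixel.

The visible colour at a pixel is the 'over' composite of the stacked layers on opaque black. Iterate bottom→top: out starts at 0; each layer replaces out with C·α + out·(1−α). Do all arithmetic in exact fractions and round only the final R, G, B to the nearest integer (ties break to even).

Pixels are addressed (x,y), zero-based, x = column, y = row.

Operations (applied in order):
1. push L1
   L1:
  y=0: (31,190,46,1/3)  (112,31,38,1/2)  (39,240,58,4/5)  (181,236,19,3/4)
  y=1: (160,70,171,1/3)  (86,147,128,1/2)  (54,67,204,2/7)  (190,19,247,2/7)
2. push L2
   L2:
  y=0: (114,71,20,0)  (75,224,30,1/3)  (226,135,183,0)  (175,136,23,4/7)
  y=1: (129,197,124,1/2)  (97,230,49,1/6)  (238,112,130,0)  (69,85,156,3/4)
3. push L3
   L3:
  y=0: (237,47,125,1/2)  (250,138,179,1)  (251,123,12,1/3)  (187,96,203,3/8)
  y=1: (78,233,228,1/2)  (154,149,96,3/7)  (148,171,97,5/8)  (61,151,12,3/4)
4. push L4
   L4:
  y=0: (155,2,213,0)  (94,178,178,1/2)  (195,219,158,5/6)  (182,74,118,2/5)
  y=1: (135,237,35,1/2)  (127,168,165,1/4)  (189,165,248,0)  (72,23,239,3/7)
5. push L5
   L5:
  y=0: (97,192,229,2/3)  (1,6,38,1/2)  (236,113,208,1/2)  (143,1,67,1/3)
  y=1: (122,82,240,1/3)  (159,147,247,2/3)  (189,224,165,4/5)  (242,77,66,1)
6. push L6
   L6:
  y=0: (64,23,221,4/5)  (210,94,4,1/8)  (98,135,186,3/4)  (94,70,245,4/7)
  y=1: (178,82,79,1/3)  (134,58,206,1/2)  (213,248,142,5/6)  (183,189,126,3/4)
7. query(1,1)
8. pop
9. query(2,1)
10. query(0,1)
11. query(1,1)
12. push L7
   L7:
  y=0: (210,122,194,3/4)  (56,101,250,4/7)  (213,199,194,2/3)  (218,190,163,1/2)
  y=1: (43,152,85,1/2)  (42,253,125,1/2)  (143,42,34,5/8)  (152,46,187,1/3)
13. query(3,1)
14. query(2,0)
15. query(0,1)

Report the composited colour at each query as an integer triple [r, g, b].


(1,1) stack=L1,L2,L3,L4,L5,L6; from [0,0,0]:
L1 α=1/2: [43, 147/2, 64]
L2 α=1/6: [52, 1195/12, 123/2]
L3 α=3/7: [670/7, 2536/21, 534/7]
L4 α=1/4: [2899/28, 928/7, 2757/28]
L5 α=2/3: [11803/84, 2986/21, 16589/84]
L6 α=1/2: [23059/168, 2102/21, 33893/168]
= [137, 100, 202]

at x=2,y=1 over L1,L2,L3,L4,L5:
L1 α=2/7: [108/7, 134/7, 408/7]
L2 α=0: [108/7, 134/7, 408/7]
L3 α=5/8: [688/7, 6387/56, 4619/56]
L4 α=0: [688/7, 6387/56, 4619/56]
L5 α=4/5: [1196/7, 56563/280, 41579/280]
rounded: [171, 202, 148]

at x=0,y=1 over L1,L2,L3,L4,L5:
after L1 α=1/3: [160/3, 70/3, 57]
after L2 α=1/2: [547/6, 661/6, 181/2]
after L3 α=1/2: [1015/12, 2059/12, 637/4]
after L4 α=1/2: [2635/24, 4903/24, 777/8]
after L5 α=1/3: [4099/36, 5887/36, 579/4]
→ [114, 164, 145]

(1,1) stack=L1,L2,L3,L4,L5; from [0,0,0]:
after L1 α=1/2: [43, 147/2, 64]
after L2 α=1/6: [52, 1195/12, 123/2]
after L3 α=3/7: [670/7, 2536/21, 534/7]
after L4 α=1/4: [2899/28, 928/7, 2757/28]
after L5 α=2/3: [11803/84, 2986/21, 16589/84]
→ [141, 142, 197]

(3,1) stack=L1,L2,L3,L4,L5,L7; from [0,0,0]:
+L1 (α=2/7) → [380/7, 38/7, 494/7]
+L2 (α=3/4) → [1829/28, 1823/28, 1885/14]
+L3 (α=3/4) → [6953/112, 14507/112, 2389/56]
+L4 (α=3/7) → [13001/196, 16439/196, 12427/98]
+L5 (α=1) → [242, 77, 66]
+L7 (α=1/3) → [212, 200/3, 319/3]
rounded: [212, 67, 106]

(2,0) stack=L1,L2,L3,L4,L5,L7; from [0,0,0]:
L1 α=4/5: [156/5, 192, 232/5]
L2 α=0: [156/5, 192, 232/5]
L3 α=1/3: [1567/15, 169, 524/15]
L4 α=5/6: [8096/45, 632/3, 6187/45]
L5 α=1/2: [9358/45, 971/6, 15547/90]
L7 α=2/3: [28528/135, 3359/18, 50467/270]
= [211, 187, 187]

(0,1) stack=L1,L2,L3,L4,L5,L7; from [0,0,0]:
L1 α=1/3: [160/3, 70/3, 57]
L2 α=1/2: [547/6, 661/6, 181/2]
L3 α=1/2: [1015/12, 2059/12, 637/4]
L4 α=1/2: [2635/24, 4903/24, 777/8]
L5 α=1/3: [4099/36, 5887/36, 579/4]
L7 α=1/2: [5647/72, 11359/72, 919/8]
= [78, 158, 115]


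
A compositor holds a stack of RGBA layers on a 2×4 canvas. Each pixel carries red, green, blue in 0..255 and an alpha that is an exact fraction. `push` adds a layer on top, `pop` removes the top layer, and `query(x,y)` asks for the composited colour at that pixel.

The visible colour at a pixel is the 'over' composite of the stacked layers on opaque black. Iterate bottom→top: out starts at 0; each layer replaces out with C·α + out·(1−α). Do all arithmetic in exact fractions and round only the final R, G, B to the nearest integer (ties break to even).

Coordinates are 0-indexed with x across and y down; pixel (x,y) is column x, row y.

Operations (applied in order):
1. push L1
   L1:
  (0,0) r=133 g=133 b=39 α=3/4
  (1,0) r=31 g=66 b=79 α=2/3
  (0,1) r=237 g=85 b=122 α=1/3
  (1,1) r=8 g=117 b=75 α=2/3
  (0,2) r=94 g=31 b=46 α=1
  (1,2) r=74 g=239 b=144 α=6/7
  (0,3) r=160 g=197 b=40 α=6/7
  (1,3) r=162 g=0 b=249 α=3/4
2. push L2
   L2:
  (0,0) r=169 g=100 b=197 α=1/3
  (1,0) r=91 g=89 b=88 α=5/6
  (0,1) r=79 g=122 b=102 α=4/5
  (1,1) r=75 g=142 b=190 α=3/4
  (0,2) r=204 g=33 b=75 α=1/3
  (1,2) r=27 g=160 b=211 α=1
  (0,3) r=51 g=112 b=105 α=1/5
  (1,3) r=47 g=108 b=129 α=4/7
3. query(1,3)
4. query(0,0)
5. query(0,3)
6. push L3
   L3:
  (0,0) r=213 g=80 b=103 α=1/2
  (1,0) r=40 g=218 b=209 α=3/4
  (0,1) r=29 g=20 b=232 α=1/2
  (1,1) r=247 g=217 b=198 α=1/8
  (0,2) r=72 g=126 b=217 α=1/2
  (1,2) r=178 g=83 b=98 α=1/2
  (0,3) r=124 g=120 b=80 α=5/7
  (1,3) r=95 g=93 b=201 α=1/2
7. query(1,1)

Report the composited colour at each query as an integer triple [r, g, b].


query (1,3) [L1,L2] — begin 0,0,0
+L1 (α=3/4) → [243/2, 0, 747/4]
+L2 (α=4/7) → [1105/14, 432/7, 615/4]
rounded: [79, 62, 154]

at x=0,y=0 over L1,L2:
after L1 α=3/4: [399/4, 399/4, 117/4]
after L2 α=1/3: [737/6, 599/6, 511/6]
= [123, 100, 85]

query (0,3) [L1,L2] — begin 0,0,0
+L1 (α=6/7) → [960/7, 1182/7, 240/7]
+L2 (α=1/5) → [4197/35, 5512/35, 339/7]
rounded: [120, 157, 48]

query (1,1) [L1,L2,L3] — begin 0,0,0
+L1 (α=2/3) → [16/3, 78, 50]
+L2 (α=3/4) → [691/12, 126, 155]
+L3 (α=1/8) → [7801/96, 1099/8, 1283/8]
rounded: [81, 137, 160]


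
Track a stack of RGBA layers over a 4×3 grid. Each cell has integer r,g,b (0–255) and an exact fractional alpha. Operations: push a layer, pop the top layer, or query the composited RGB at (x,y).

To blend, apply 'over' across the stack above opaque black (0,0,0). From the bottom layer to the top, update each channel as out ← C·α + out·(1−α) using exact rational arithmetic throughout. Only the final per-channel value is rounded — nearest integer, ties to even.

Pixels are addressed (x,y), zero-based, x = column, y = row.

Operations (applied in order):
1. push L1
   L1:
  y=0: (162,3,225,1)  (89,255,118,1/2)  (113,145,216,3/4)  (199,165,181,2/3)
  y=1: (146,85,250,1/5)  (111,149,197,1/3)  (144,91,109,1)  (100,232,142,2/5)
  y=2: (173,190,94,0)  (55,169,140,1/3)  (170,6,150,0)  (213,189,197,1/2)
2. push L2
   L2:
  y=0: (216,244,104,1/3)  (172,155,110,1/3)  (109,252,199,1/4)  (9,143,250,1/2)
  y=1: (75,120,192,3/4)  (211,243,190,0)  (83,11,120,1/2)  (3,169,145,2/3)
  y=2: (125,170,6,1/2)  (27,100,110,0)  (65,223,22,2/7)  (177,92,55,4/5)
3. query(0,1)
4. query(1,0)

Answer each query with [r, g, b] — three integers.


at x=0,y=1 over L1,L2:
after L1 α=1/5: [146/5, 17, 50]
after L2 α=3/4: [1271/20, 377/4, 313/2]
= [64, 94, 156]

(1,0) stack=L1,L2; from [0,0,0]:
after L1 α=1/2: [89/2, 255/2, 59]
after L2 α=1/3: [87, 410/3, 76]
→ [87, 137, 76]


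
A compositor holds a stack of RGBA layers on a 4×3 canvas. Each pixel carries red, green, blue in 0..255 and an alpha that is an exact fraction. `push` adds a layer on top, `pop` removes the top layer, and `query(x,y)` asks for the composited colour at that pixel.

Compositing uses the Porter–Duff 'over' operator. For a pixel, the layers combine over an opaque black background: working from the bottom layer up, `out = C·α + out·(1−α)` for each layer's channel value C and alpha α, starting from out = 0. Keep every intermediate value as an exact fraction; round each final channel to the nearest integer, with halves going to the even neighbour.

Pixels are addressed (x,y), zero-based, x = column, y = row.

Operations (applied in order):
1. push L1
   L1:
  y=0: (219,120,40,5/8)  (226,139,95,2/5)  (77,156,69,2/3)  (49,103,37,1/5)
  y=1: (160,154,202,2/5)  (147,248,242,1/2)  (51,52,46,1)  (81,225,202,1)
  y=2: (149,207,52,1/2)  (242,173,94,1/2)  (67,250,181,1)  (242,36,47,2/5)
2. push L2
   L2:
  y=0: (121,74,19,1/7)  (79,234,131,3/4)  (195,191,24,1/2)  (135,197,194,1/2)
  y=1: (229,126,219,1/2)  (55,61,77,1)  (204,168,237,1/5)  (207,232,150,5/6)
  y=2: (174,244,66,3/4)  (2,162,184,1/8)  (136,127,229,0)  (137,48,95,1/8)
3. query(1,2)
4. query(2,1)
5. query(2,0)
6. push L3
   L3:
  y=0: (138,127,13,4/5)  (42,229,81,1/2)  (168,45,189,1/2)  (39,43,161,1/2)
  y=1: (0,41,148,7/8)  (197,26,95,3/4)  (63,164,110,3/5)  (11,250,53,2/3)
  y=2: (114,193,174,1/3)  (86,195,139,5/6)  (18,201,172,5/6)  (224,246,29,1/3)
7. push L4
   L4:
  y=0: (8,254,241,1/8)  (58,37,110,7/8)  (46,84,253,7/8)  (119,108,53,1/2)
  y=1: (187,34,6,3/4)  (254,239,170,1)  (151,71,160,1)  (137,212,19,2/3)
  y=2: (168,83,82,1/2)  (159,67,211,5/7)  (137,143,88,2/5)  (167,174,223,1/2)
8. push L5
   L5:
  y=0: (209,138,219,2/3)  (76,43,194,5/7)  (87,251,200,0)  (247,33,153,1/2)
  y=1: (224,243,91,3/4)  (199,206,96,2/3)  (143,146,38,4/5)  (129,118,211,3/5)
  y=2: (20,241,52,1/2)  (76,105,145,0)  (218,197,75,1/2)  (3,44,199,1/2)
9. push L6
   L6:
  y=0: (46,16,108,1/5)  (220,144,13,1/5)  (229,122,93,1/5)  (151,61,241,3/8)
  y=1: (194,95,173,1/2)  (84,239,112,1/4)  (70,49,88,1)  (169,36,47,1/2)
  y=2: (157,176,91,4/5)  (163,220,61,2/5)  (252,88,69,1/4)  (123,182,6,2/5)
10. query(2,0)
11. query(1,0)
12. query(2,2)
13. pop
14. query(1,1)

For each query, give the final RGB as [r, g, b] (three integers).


(1,2) stack=L1,L2; from [0,0,0]:
after L1 α=1/2: [121, 173/2, 47]
after L2 α=1/8: [849/8, 1535/16, 513/8]
rounded: [106, 96, 64]

at x=2,y=1 over L1,L2:
L1 α=1: [51, 52, 46]
L2 α=1/5: [408/5, 376/5, 421/5]
rounded: [82, 75, 84]

query (2,0) [L1,L2] — begin 0,0,0
L1 α=2/3: [154/3, 104, 46]
L2 α=1/2: [739/6, 295/2, 35]
→ [123, 148, 35]

at x=2,y=0 over L1,L2,L3,L4,L5,L6:
L1 α=2/3: [154/3, 104, 46]
L2 α=1/2: [739/6, 295/2, 35]
L3 α=1/2: [1747/12, 385/4, 112]
L4 α=7/8: [5611/96, 2737/32, 1883/8]
L5 α=0: [5611/96, 2737/32, 1883/8]
L6 α=1/5: [11107/120, 3713/40, 2069/10]
→ [93, 93, 207]

(1,0) stack=L1,L2,L3,L4,L5,L6; from [0,0,0]:
+L1 (α=2/5) → [452/5, 278/5, 38]
+L2 (α=3/4) → [1637/20, 947/5, 431/4]
+L3 (α=1/2) → [2477/40, 1046/5, 755/8]
+L4 (α=7/8) → [18717/320, 2341/40, 6915/64]
+L5 (α=5/7) → [79517/1120, 6641/140, 37955/224]
+L6 (α=1/5) → [141117/1400, 11681/175, 38683/280]
rounded: [101, 67, 138]

at x=2,y=2 over L1,L2,L3,L4,L5,L6:
+L1 (α=1) → [67, 250, 181]
+L2 (α=0) → [67, 250, 181]
+L3 (α=5/6) → [157/6, 1255/6, 347/2]
+L4 (α=2/5) → [141/2, 1827/10, 1393/10]
+L5 (α=1/2) → [577/4, 3797/20, 2143/20]
+L6 (α=1/4) → [2739/16, 13151/80, 7809/80]
rounded: [171, 164, 98]

query (1,1) [L1,L2,L3,L4,L5] — begin 0,0,0
after L1 α=1/2: [147/2, 124, 121]
after L2 α=1: [55, 61, 77]
after L3 α=3/4: [323/2, 139/4, 181/2]
after L4 α=1: [254, 239, 170]
after L5 α=2/3: [652/3, 217, 362/3]
rounded: [217, 217, 121]


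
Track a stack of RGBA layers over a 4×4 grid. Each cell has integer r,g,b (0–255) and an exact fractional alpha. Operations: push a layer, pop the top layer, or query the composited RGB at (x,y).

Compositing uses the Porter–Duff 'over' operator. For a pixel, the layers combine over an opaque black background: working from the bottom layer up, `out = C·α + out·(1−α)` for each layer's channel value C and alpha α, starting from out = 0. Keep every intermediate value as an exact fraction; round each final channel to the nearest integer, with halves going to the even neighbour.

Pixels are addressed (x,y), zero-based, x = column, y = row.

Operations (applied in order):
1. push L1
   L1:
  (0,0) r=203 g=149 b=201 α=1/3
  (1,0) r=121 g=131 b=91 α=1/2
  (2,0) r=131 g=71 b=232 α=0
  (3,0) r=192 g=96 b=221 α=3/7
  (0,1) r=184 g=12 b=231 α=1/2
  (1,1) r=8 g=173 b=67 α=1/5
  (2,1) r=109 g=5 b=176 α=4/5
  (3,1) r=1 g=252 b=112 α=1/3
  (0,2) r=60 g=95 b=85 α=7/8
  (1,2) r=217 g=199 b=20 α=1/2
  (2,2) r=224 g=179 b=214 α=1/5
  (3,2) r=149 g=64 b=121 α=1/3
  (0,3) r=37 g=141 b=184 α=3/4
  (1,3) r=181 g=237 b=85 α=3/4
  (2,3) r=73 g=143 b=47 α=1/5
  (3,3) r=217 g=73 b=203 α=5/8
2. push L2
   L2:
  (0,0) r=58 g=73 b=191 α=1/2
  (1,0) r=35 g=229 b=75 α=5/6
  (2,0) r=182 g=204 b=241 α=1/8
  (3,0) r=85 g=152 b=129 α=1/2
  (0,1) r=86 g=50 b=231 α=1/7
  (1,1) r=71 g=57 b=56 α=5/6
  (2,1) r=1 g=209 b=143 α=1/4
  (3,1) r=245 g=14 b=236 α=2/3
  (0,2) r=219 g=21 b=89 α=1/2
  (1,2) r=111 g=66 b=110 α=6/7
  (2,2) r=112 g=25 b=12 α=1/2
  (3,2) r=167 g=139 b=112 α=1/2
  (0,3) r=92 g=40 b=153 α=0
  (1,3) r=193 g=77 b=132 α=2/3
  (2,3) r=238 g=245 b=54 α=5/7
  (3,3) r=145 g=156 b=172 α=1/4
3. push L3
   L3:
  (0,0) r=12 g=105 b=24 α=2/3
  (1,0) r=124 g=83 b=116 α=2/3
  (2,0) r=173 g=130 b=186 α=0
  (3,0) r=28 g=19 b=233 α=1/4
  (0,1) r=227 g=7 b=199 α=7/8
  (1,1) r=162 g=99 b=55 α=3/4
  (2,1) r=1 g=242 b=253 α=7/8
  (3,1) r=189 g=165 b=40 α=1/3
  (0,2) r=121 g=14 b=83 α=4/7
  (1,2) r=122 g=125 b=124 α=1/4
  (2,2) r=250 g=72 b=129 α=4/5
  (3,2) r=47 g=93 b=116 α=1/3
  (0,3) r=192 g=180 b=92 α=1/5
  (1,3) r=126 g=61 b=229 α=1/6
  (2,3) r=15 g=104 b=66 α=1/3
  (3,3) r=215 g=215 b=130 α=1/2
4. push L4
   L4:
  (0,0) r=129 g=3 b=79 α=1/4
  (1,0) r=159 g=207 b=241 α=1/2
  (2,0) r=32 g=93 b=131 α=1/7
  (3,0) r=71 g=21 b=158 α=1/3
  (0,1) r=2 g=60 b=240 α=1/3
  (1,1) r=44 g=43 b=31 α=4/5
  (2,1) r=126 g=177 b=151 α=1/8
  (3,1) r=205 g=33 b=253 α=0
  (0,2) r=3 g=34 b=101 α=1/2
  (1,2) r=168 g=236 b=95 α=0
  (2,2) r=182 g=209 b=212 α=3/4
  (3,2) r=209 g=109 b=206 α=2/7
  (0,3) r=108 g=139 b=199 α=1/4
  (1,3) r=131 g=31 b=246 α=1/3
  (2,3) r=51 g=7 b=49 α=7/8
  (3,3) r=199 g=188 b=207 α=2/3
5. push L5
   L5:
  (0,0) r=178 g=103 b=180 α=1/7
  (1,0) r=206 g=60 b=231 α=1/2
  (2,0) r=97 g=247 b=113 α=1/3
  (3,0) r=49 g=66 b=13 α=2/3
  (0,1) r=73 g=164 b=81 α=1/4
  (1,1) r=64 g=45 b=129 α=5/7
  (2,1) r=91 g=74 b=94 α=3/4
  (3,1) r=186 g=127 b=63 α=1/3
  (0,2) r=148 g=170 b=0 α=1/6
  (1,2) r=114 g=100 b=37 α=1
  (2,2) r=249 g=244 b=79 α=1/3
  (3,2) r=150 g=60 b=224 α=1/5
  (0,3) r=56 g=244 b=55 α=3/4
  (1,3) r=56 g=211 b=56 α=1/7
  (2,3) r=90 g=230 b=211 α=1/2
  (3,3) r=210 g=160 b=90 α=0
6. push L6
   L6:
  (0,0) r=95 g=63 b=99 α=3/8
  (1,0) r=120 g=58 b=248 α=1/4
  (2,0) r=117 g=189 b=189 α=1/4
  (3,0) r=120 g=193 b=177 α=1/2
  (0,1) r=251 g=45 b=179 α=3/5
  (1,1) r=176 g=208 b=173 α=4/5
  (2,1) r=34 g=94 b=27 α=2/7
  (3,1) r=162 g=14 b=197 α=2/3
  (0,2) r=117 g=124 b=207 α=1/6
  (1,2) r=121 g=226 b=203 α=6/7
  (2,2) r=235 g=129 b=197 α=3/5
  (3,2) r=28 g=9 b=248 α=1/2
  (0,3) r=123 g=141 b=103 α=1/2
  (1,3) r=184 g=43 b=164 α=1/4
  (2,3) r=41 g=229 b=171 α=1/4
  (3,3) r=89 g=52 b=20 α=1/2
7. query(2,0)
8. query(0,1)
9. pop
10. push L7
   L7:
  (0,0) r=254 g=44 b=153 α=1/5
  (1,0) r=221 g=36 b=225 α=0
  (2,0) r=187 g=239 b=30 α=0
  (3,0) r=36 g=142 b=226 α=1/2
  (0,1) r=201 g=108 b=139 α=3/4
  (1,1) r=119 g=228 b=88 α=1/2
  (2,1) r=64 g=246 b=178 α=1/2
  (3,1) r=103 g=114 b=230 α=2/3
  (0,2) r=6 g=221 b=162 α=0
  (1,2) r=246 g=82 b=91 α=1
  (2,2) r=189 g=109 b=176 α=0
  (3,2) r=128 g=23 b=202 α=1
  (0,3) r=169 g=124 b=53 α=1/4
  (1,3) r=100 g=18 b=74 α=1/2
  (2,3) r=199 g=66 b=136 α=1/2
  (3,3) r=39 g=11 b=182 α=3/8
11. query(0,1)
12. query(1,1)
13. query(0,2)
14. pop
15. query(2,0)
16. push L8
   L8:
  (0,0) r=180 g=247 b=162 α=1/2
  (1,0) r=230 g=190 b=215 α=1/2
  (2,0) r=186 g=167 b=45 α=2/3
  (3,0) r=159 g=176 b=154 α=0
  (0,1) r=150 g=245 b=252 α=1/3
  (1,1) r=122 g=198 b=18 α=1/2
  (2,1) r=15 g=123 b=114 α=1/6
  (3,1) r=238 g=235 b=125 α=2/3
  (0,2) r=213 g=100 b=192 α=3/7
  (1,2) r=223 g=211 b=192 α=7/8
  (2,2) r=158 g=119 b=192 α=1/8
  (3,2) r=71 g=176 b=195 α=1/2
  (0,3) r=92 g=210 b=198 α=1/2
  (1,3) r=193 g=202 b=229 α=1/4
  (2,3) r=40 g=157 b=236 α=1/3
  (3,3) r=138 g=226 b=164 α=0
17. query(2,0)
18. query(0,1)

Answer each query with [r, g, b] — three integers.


at x=2,y=0 over L1,L2,L3,L4,L5,L6:
+L1 (α=0) → [0, 0, 0]
+L2 (α=1/8) → [91/4, 51/2, 241/8]
+L3 (α=0) → [91/4, 51/2, 241/8]
+L4 (α=1/7) → [337/14, 246/7, 1247/28]
+L5 (α=1/3) → [1016/21, 2221/21, 943/14]
+L6 (α=1/4) → [1835/28, 886/7, 5475/56]
rounded: [66, 127, 98]

(0,1) stack=L1,L2,L3,L4,L5,L6; from [0,0,0]:
after L1 α=1/2: [92, 6, 231/2]
after L2 α=1/7: [638/7, 86/7, 132]
after L3 α=7/8: [11761/56, 429/56, 1525/8]
after L4 α=1/3: [3939/28, 703/28, 2485/12]
after L5 α=1/4: [13861/112, 6701/112, 2809/16]
after L6 α=3/5: [56029/280, 14261/280, 1421/8]
rounded: [200, 51, 178]

(0,1) stack=L1,L2,L3,L4,L5,L7; from [0,0,0]:
L1 α=1/2: [92, 6, 231/2]
L2 α=1/7: [638/7, 86/7, 132]
L3 α=7/8: [11761/56, 429/56, 1525/8]
L4 α=1/3: [3939/28, 703/28, 2485/12]
L5 α=1/4: [13861/112, 6701/112, 2809/16]
L7 α=3/4: [81397/448, 42989/448, 9481/64]
= [182, 96, 148]

query (1,1) [L1,L2,L3,L4,L5,L7] — begin 0,0,0
after L1 α=1/5: [8/5, 173/5, 67/5]
after L2 α=5/6: [1783/30, 799/15, 489/10]
after L3 α=3/4: [16363/120, 2627/30, 2139/40]
after L4 α=4/5: [37483/600, 7787/150, 7099/200]
after L5 α=5/7: [19069/300, 24662/525, 71599/700]
after L7 α=1/2: [54769/600, 72181/525, 133199/1400]
→ [91, 137, 95]

at x=0,y=2 over L1,L2,L3,L4,L5,L7:
L1 α=7/8: [105/2, 665/8, 595/8]
L2 α=1/2: [543/4, 833/16, 1307/16]
L3 α=4/7: [3565/28, 485/16, 1319/16]
L4 α=1/2: [3649/56, 1029/32, 2935/32]
L5 α=1/6: [26533/336, 10585/192, 14675/192]
L7 α=0: [26533/336, 10585/192, 14675/192]
→ [79, 55, 76]

(2,0) stack=L1,L2,L3,L4,L5; from [0,0,0]:
L1 α=0: [0, 0, 0]
L2 α=1/8: [91/4, 51/2, 241/8]
L3 α=0: [91/4, 51/2, 241/8]
L4 α=1/7: [337/14, 246/7, 1247/28]
L5 α=1/3: [1016/21, 2221/21, 943/14]
→ [48, 106, 67]

query (2,0) [L1,L2,L3,L4,L5,L8] — begin 0,0,0
after L1 α=0: [0, 0, 0]
after L2 α=1/8: [91/4, 51/2, 241/8]
after L3 α=0: [91/4, 51/2, 241/8]
after L4 α=1/7: [337/14, 246/7, 1247/28]
after L5 α=1/3: [1016/21, 2221/21, 943/14]
after L8 α=2/3: [8828/63, 9235/63, 2203/42]
= [140, 147, 52]

at x=0,y=1 over L1,L2,L3,L4,L5,L8:
+L1 (α=1/2) → [92, 6, 231/2]
+L2 (α=1/7) → [638/7, 86/7, 132]
+L3 (α=7/8) → [11761/56, 429/56, 1525/8]
+L4 (α=1/3) → [3939/28, 703/28, 2485/12]
+L5 (α=1/4) → [13861/112, 6701/112, 2809/16]
+L8 (α=1/3) → [22261/168, 6807/56, 4825/24]
rounded: [133, 122, 201]
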